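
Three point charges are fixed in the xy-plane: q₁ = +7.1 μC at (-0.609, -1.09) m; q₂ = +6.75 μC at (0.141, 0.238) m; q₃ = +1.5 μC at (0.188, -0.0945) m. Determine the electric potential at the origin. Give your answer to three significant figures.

The total potential is the scalar sum of each charge's contribution, V = Σ kqᵢ/rᵢ.
Distances from the field point to each charge: r₁ = 1.25 m, r₂ = 0.277 m, r₃ = 0.210 m.
V = k[(7.10×10⁻⁶)/(1.25) + (6.75×10⁻⁶)/(0.277) + (1.50×10⁻⁶)/(0.210)] = 3.35×10⁵ V.

3.35×10⁵ V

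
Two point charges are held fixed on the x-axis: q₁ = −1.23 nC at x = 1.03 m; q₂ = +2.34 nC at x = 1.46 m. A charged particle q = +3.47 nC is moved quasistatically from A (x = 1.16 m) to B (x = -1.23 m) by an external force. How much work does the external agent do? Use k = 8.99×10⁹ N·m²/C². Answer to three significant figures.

6.20×10⁻⁸ J

For quasistatic motion the external work equals the change in potential energy: W_ext = qΔV = q(V_B − V_A).
At A: distances to the source charges are 0.130 m, 0.300 m; V_A = Σ kqᵢ/rᵢ = -14.9 V.
At B: distances to the source charges are 2.26 m, 2.69 m; V_B = Σ kqᵢ/rᵢ = 2.93 V.
ΔV = V_B − V_A = 17.9 V.
W_ext = qΔV = (3.47×10⁻⁹ C)(17.9 V) = 6.20×10⁻⁸ J.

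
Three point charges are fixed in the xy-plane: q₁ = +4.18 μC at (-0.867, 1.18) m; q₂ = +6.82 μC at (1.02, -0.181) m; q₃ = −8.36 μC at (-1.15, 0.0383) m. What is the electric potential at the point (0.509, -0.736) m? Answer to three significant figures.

Electric potential is a scalar, so the contributions from each charge add algebraically: V = Σ kqᵢ/rᵢ.
Distances from the field point to each charge: r₁ = 2.36 m, r₂ = 0.754 m, r₃ = 1.83 m.
V = k[(4.18×10⁻⁶)/(2.36) + (6.82×10⁻⁶)/(0.754) + (-8.36×10⁻⁶)/(1.83)] = 5.61×10⁴ V.

5.61×10⁴ V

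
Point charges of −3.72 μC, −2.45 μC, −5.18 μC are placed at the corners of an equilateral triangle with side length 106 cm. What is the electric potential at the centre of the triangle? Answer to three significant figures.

Electric potential is a scalar, so the contributions from each charge add algebraically: V = Σ kqᵢ/rᵢ.
The distance from each vertex to the centroid is a/√3 = 0.612 m.
V = k[(-3.72×10⁻⁶)/(0.612) + (-2.45×10⁻⁶)/(0.612) + (-5.18×10⁻⁶)/(0.612)] = -1.67×10⁵ V.

-1.67×10⁵ V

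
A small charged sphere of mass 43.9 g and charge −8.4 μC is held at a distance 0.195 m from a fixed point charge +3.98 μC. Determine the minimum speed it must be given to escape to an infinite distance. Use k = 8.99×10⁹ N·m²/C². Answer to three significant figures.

8.38 m/s

To just escape, total mechanical energy must reach zero at infinity: ½mv²_min + U = 0, so ½mv²_min = −U = |kQq|/r.
|U| = |kQq|/r = (8.99×10⁹ N·m²/C²)(3.98×10⁻⁶)(8.40×10⁻⁶)/(0.195) = 1.54 J.
v_min = √(2|U|/m) = √(2·1.54/0.0439) = 8.38 m/s.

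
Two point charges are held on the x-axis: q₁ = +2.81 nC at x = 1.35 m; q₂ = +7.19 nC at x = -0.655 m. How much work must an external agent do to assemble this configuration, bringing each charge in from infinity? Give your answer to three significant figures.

The assembly work is the sum of pairwise potential energies, U = Σ_{i<j} kqᵢqⱼ/rᵢⱼ.
Pair separations: r₁₂ = 2.00 m.
U = (9.06×10⁻⁸) = 9.06×10⁻⁸ J.

9.06×10⁻⁸ J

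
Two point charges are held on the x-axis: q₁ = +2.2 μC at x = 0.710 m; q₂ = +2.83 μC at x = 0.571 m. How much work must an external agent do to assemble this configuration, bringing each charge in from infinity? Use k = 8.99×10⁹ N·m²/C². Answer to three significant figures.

The assembly work is the sum of pairwise potential energies, U = Σ_{i<j} kqᵢqⱼ/rᵢⱼ.
Pair separations: r₁₂ = 0.139 m.
U = (0.403) = 0.403 J.

0.403 J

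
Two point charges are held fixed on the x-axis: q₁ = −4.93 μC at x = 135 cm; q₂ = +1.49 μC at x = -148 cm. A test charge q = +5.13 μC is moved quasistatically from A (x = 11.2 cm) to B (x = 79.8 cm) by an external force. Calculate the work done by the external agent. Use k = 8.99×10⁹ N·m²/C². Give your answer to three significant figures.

-0.241 J

For quasistatic motion the external work equals the change in potential energy: W_ext = qΔV = q(V_B − V_A).
At A: distances to the source charges are 1.24 m, 1.59 m; V_A = Σ kqᵢ/rᵢ = -2.74×10⁴ V.
At B: distances to the source charges are 0.552 m, 2.28 m; V_B = Σ kqᵢ/rᵢ = -7.44×10⁴ V.
ΔV = V_B − V_A = -4.70×10⁴ V.
W_ext = qΔV = (5.13×10⁻⁶ C)(-4.70×10⁴ V) = -0.241 J.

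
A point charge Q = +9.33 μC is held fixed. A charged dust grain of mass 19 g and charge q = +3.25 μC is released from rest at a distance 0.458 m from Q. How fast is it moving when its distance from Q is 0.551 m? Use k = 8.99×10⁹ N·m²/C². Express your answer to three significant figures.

Only the electrostatic force acts, so mechanical energy is conserved: ½mv² = U₁ − U₂ = kQq(1/r₁ − 1/r₂).
U₁ − U₂ = (8.99×10⁹ N·m²/C²)(9.33×10⁻⁶ C)(3.25×10⁻⁶ C)(1/0.458 − 1/0.551) = 0.100 J.
v = √(2·0.100/0.0190) = 3.25 m/s.

3.25 m/s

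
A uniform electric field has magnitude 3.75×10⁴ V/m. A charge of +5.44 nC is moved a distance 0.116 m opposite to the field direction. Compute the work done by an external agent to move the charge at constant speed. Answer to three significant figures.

2.37×10⁻⁵ J

The potential change for a displacement 0.116 m opposite to the field direction is ΔV = +Ed = 4350 V.
W_ext = qΔV = 2.37×10⁻⁵ J.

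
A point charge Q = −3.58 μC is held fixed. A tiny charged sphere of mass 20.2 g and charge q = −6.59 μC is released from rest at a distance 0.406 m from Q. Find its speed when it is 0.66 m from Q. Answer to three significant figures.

4.46 m/s

Only the electrostatic force acts, so mechanical energy is conserved: ½mv² = U₁ − U₂ = kQq(1/r₁ − 1/r₂).
U₁ − U₂ = (8.99×10⁹ N·m²/C²)(-3.58×10⁻⁶ C)(-6.59×10⁻⁶ C)(1/0.406 − 1/0.660) = 0.201 J.
v = √(2·0.201/0.0202) = 4.46 m/s.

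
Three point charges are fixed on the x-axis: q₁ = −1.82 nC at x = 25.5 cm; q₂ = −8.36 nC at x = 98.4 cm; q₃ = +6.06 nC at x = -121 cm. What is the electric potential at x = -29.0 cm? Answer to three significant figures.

The total potential is the scalar sum of each charge's contribution, V = Σ kqᵢ/rᵢ.
Distances from the field point to each charge: r₁ = 0.545 m, r₂ = 1.27 m, r₃ = 0.920 m.
V = k[(-1.82×10⁻⁹)/(0.545) + (-8.36×10⁻⁹)/(1.27) + (6.06×10⁻⁹)/(0.920)] = -29.8 V.

-29.8 V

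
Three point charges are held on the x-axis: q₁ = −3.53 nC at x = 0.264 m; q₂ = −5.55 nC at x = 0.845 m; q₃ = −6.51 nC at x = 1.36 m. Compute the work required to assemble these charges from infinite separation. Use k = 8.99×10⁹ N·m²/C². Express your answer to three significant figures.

1.12×10⁻⁶ J

The work to assemble the configuration equals its total potential energy, U = Σ kqᵢqⱼ/rᵢⱼ over all pairs.
Pair separations: r₁₂ = 0.581 m, r₁₃ = 1.10 m, r₂₃ = 0.515 m.
U = (3.03×10⁻⁷) + (1.88×10⁻⁷) + (6.31×10⁻⁷) = 1.12×10⁻⁶ J.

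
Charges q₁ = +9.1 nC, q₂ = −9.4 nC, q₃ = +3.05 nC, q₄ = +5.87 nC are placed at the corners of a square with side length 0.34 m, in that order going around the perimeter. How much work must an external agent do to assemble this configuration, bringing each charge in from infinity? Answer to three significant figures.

The assembly work is the sum of pairwise potential energies, U = Σ_{i<j} kqᵢqⱼ/rᵢⱼ.
The four side pairs have separation 0.340 m and the two diagonal pairs 0.481 m.
Summing all 6 pair terms gives U = -1.65×10⁻⁶ J.

-1.65×10⁻⁶ J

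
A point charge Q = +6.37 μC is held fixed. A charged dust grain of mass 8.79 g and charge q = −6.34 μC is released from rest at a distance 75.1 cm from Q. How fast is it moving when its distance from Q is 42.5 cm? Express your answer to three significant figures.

Only the electrostatic force acts, so mechanical energy is conserved: ½mv² = U₁ − U₂ = kQq(1/r₁ − 1/r₂).
U₁ − U₂ = (8.99×10⁹ N·m²/C²)(6.37×10⁻⁶ C)(-6.34×10⁻⁶ C)(1/0.751 − 1/0.425) = 0.371 J.
v = √(2·0.371/8.79×10⁻³) = 9.19 m/s.

9.19 m/s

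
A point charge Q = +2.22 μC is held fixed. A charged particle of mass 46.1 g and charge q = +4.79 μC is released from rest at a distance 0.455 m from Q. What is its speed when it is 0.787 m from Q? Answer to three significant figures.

Only the electrostatic force acts, so mechanical energy is conserved: ½mv² = U₁ − U₂ = kQq(1/r₁ − 1/r₂).
U₁ − U₂ = (8.99×10⁹ N·m²/C²)(2.22×10⁻⁶ C)(4.79×10⁻⁶ C)(1/0.455 − 1/0.787) = 0.0886 J.
v = √(2·0.0886/0.0461) = 1.96 m/s.

1.96 m/s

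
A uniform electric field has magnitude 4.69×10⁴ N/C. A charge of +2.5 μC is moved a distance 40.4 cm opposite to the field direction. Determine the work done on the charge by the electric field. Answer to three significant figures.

-0.0474 J

The potential change for a displacement 40.4 cm opposite to the field direction is ΔV = +Ed = 1.89×10⁴ V.
W_field = −qΔV = -0.0474 J.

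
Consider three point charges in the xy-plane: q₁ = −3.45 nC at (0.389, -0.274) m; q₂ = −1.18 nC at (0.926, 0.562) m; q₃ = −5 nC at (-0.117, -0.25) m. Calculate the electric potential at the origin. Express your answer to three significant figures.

The total potential is the scalar sum of each charge's contribution, V = Σ kqᵢ/rᵢ.
Distances from the field point to each charge: r₁ = 0.476 m, r₂ = 1.08 m, r₃ = 0.276 m.
V = k[(-3.45×10⁻⁹)/(0.476) + (-1.18×10⁻⁹)/(1.08) + (-5.00×10⁻⁹)/(0.276)] = -238 V.

-238 V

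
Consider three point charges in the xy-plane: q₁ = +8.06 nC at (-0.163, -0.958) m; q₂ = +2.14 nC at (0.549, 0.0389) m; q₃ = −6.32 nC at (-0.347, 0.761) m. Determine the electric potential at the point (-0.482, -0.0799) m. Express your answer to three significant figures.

29.4 V

Electric potential is a scalar, so the contributions from each charge add algebraically: V = Σ kqᵢ/rᵢ.
Distances from the field point to each charge: r₁ = 0.934 m, r₂ = 1.04 m, r₃ = 0.852 m.
V = k[(8.06×10⁻⁹)/(0.934) + (2.14×10⁻⁹)/(1.04) + (-6.32×10⁻⁹)/(0.852)] = 29.4 V.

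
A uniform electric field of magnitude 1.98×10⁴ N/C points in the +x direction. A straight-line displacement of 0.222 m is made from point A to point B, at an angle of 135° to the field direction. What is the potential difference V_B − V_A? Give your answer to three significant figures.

Only the component of displacement along E changes the potential: ΔV = −E·d·cosθ.
ΔV = −(1.98×10⁴ V/m)(0.222 m)cos135° = 3110 V.

3110 V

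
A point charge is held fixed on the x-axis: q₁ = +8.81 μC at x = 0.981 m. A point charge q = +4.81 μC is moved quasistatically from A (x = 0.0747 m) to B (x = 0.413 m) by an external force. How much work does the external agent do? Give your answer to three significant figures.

For quasistatic motion the external work equals the change in potential energy: W_ext = qΔV = q(V_B − V_A).
At A: distance to the source charge is 0.906 m; V_A = kq₁/r = 8.74×10⁴ V.
At B: distance to the source charge is 0.568 m; V_B = kq₁/r = 1.39×10⁵ V.
ΔV = V_B − V_A = 5.20×10⁴ V.
W_ext = qΔV = (4.81×10⁻⁶ C)(5.20×10⁴ V) = 0.250 J.

0.250 J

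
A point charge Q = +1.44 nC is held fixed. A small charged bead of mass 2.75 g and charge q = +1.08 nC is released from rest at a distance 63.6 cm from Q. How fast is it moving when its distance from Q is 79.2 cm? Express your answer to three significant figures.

Only the electrostatic force acts, so mechanical energy is conserved: ½mv² = U₁ − U₂ = kQq(1/r₁ − 1/r₂).
U₁ − U₂ = (8.99×10⁹ N·m²/C²)(1.44×10⁻⁹ C)(1.08×10⁻⁹ C)(1/0.636 − 1/0.792) = 4.33×10⁻⁹ J.
v = √(2·4.33×10⁻⁹/2.75×10⁻³) = 1.77×10⁻³ m/s.

1.77×10⁻³ m/s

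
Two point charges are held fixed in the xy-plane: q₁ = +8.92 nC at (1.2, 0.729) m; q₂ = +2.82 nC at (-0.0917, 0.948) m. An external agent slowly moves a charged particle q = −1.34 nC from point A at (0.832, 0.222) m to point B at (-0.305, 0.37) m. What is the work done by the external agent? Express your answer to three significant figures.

For quasistatic motion the external work equals the change in potential energy: W_ext = qΔV = q(V_B − V_A).
At A: distances to the source charges are 0.626 m, 1.17 m; V_A = Σ kqᵢ/rᵢ = 150 V.
At B: distances to the source charges are 1.55 m, 0.616 m; V_B = Σ kqᵢ/rᵢ = 93.0 V.
ΔV = V_B − V_A = -56.6 V.
W_ext = qΔV = (-1.34×10⁻⁹ C)(-56.6 V) = 7.58×10⁻⁸ J.

7.58×10⁻⁸ J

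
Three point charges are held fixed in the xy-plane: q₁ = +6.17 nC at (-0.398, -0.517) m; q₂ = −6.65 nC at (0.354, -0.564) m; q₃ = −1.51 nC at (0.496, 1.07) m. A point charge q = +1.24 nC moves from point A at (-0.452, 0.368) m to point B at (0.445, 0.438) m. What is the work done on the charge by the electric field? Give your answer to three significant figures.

4.94×10⁻⁸ J

The work done by the electric force is W_field = −ΔU = −q(V_B − V_A) = q(V_A − V_B).
At A: distances to the source charges are 0.887 m, 1.23 m, 1.18 m; V_A = Σ kqᵢ/rᵢ = 2.53 V.
At B: distances to the source charges are 1.27 m, 1.01 m, 0.634 m; V_B = Σ kqᵢ/rᵢ = -37.3 V.
ΔV = V_B − V_A = -39.8 V.
W_field = −qΔV = −(1.24×10⁻⁹ C)(-39.8 V) = 4.94×10⁻⁸ J.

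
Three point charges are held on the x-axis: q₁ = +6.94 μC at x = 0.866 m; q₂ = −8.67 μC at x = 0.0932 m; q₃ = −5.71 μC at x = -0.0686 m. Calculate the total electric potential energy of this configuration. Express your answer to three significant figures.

1.67 J

The assembly work is the sum of pairwise potential energies, U = Σ_{i<j} kqᵢqⱼ/rᵢⱼ.
Pair separations: r₁₂ = 0.773 m, r₁₃ = 0.935 m, r₂₃ = 0.162 m.
U = (-0.700) + (-0.381) + (2.75) = 1.67 J.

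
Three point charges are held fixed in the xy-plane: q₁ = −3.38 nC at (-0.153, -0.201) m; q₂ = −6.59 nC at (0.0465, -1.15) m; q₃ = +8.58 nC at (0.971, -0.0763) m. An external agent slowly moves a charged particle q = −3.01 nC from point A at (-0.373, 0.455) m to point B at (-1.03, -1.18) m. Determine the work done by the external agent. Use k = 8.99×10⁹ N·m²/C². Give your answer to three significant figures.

5.45×10⁻⁸ J

For quasistatic motion the external work equals the change in potential energy: W_ext = qΔV = q(V_B − V_A).
At A: distances to the source charges are 0.692 m, 1.66 m, 1.45 m; V_A = Σ kqᵢ/rᵢ = -26.3 V.
At B: distances to the source charges are 1.31 m, 1.08 m, 2.29 m; V_B = Σ kqᵢ/rᵢ = -44.4 V.
ΔV = V_B − V_A = -18.1 V.
W_ext = qΔV = (-3.01×10⁻⁹ C)(-18.1 V) = 5.45×10⁻⁸ J.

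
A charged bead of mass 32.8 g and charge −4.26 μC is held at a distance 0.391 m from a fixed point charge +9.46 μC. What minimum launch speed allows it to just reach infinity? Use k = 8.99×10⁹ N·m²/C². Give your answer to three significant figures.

7.52 m/s

To just escape, total mechanical energy must reach zero at infinity: ½mv²_min + U = 0, so ½mv²_min = −U = |kQq|/r.
|U| = |kQq|/r = (8.99×10⁹ N·m²/C²)(9.46×10⁻⁶)(4.26×10⁻⁶)/(0.391) = 0.927 J.
v_min = √(2|U|/m) = √(2·0.927/0.0328) = 7.52 m/s.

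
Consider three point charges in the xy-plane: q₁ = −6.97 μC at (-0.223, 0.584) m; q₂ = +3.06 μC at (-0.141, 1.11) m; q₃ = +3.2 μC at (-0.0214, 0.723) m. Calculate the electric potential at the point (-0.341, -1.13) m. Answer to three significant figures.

-8940 V

Electric potential is a scalar, so the contributions from each charge add algebraically: V = Σ kqᵢ/rᵢ.
Distances from the field point to each charge: r₁ = 1.72 m, r₂ = 2.25 m, r₃ = 1.88 m.
V = k[(-6.97×10⁻⁶)/(1.72) + (3.06×10⁻⁶)/(2.25) + (3.20×10⁻⁶)/(1.88)] = -8940 V.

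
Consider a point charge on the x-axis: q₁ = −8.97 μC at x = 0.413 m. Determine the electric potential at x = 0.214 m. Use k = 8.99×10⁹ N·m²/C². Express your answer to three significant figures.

-4.05×10⁵ V

Electric potential is a scalar, so the contributions from each charge add algebraically: V = Σ kqᵢ/rᵢ.
V = k[(-8.97×10⁻⁶)/(0.199)] = -4.05×10⁵ V.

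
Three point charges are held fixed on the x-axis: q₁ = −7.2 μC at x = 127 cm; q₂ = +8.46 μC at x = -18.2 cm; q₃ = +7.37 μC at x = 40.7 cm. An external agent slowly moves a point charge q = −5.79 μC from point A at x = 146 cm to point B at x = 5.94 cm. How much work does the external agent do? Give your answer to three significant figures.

For quasistatic motion the external work equals the change in potential energy: W_ext = qΔV = q(V_B − V_A).
At A: distances to the source charges are 0.190 m, 1.64 m, 1.05 m; V_A = Σ kqᵢ/rᵢ = -2.31×10⁵ V.
At B: distances to the source charges are 1.21 m, 0.241 m, 0.348 m; V_B = Σ kqᵢ/rᵢ = 4.52×10⁵ V.
ΔV = V_B − V_A = 6.84×10⁵ V.
W_ext = qΔV = (-5.79×10⁻⁶ C)(6.84×10⁵ V) = -3.96 J.

-3.96 J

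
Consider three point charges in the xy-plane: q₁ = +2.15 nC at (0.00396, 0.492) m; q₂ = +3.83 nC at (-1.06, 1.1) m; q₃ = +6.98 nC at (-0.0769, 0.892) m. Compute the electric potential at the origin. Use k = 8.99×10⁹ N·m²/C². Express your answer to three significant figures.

132 V

The total potential is the scalar sum of each charge's contribution, V = Σ kqᵢ/rᵢ.
Distances from the field point to each charge: r₁ = 0.492 m, r₂ = 1.53 m, r₃ = 0.895 m.
V = k[(2.15×10⁻⁹)/(0.492) + (3.83×10⁻⁹)/(1.53) + (6.98×10⁻⁹)/(0.895)] = 132 V.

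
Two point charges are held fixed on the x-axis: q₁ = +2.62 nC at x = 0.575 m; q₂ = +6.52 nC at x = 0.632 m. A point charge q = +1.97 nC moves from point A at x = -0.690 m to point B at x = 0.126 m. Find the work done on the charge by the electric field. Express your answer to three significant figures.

-2.08×10⁻⁷ J

The work done by the electric force is W_field = −ΔU = −q(V_B − V_A) = q(V_A − V_B).
At A: distances to the source charges are 1.26 m, 1.32 m; V_A = Σ kqᵢ/rᵢ = 63.0 V.
At B: distances to the source charges are 0.449 m, 0.506 m; V_B = Σ kqᵢ/rᵢ = 168 V.
ΔV = V_B − V_A = 105 V.
W_field = −qΔV = −(1.97×10⁻⁹ C)(105 V) = -2.08×10⁻⁷ J.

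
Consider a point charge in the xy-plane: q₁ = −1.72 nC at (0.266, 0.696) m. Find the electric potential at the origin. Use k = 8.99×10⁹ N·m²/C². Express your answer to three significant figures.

The total potential is the scalar sum of each charge's contribution, V = Σ kqᵢ/rᵢ.
Distances from the field point to each charge: r₁ = 0.745 m.
V = k[(-1.72×10⁻⁹)/(0.745)] = -20.8 V.

-20.8 V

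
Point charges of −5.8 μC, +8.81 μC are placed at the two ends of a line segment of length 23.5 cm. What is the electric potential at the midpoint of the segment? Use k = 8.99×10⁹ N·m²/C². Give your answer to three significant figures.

2.30×10⁵ V

Electric potential is a scalar, so the contributions from each charge add algebraically: V = Σ kqᵢ/rᵢ.
Each charge is 0.117 m from the midpoint.
V = k[(-5.80×10⁻⁶)/(0.117) + (8.81×10⁻⁶)/(0.117)] = 2.30×10⁵ V.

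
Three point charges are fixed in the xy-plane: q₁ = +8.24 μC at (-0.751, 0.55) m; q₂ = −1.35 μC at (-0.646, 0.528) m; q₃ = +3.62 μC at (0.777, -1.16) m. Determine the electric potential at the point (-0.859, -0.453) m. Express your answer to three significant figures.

7.96×10⁴ V

Electric potential is a scalar, so the contributions from each charge add algebraically: V = Σ kqᵢ/rᵢ.
Distances from the field point to each charge: r₁ = 1.01 m, r₂ = 1.00 m, r₃ = 1.78 m.
V = k[(8.24×10⁻⁶)/(1.01) + (-1.35×10⁻⁶)/(1.00) + (3.62×10⁻⁶)/(1.78)] = 7.96×10⁴ V.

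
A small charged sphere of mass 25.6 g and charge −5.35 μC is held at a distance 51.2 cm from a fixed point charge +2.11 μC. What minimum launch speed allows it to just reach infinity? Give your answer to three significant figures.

To just escape, total mechanical energy must reach zero at infinity: ½mv²_min + U = 0, so ½mv²_min = −U = |kQq|/r.
|U| = |kQq|/r = (8.99×10⁹ N·m²/C²)(2.11×10⁻⁶)(5.35×10⁻⁶)/(0.512) = 0.198 J.
v_min = √(2|U|/m) = √(2·0.198/0.0256) = 3.94 m/s.

3.94 m/s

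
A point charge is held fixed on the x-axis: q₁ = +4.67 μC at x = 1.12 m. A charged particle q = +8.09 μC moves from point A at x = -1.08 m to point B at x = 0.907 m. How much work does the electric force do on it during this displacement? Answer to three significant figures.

-1.44 J

The work done by the electric force is W_field = −ΔU = −q(V_B − V_A) = q(V_A − V_B).
At A: distance to the source charge is 2.20 m; V_A = kq₁/r = 1.91×10⁴ V.
At B: distance to the source charge is 0.213 m; V_B = kq₁/r = 1.97×10⁵ V.
ΔV = V_B − V_A = 1.78×10⁵ V.
W_field = −qΔV = −(8.09×10⁻⁶ C)(1.78×10⁵ V) = -1.44 J.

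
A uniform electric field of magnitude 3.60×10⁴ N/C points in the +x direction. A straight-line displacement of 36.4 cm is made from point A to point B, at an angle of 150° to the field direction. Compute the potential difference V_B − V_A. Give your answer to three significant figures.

Only the component of displacement along E changes the potential: ΔV = −E·d·cosθ.
ΔV = −(3.60×10⁴ V/m)(0.364 m)cos150° = 1.13×10⁴ V.

1.13×10⁴ V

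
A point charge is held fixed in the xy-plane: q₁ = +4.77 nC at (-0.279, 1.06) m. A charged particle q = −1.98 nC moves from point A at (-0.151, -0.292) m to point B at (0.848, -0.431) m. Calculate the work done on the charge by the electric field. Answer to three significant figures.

-1.71×10⁻⁸ J

The work done by the electric force is W_field = −ΔU = −q(V_B − V_A) = q(V_A − V_B).
At A: distance to the source charge is 1.36 m; V_A = kq₁/r = 31.6 V.
At B: distance to the source charge is 1.87 m; V_B = kq₁/r = 22.9 V.
ΔV = V_B − V_A = -8.63 V.
W_field = −qΔV = −(-1.98×10⁻⁹ C)(-8.63 V) = -1.71×10⁻⁸ J.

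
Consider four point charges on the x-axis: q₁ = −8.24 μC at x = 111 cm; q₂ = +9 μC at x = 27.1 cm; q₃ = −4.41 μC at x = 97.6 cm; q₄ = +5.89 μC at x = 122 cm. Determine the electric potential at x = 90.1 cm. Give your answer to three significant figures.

-5.89×10⁵ V

The total potential is the scalar sum of each charge's contribution, V = Σ kqᵢ/rᵢ.
Distances from the field point to each charge: r₁ = 0.209 m, r₂ = 0.630 m, r₃ = 0.0750 m, r₄ = 0.319 m.
V = k[(-8.24×10⁻⁶)/(0.209) + (9.00×10⁻⁶)/(0.630) + (-4.41×10⁻⁶)/(0.0750) + (5.89×10⁻⁶)/(0.319)] = -5.89×10⁵ V.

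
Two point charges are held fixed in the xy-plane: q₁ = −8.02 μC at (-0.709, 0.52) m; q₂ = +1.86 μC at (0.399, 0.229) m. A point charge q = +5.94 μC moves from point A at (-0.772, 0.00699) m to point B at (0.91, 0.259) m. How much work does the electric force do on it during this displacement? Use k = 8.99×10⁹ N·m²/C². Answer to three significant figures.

The work done by the electric force is W_field = −ΔU = −q(V_B − V_A) = q(V_A − V_B).
At A: distances to the source charges are 0.517 m, 1.19 m; V_A = Σ kqᵢ/rᵢ = -1.25×10⁵ V.
At B: distances to the source charges are 1.64 m, 0.512 m; V_B = Σ kqᵢ/rᵢ = -1.13×10⁴ V.
ΔV = V_B − V_A = 1.14×10⁵ V.
W_field = −qΔV = −(5.94×10⁻⁶ C)(1.14×10⁵ V) = -0.678 J.

-0.678 J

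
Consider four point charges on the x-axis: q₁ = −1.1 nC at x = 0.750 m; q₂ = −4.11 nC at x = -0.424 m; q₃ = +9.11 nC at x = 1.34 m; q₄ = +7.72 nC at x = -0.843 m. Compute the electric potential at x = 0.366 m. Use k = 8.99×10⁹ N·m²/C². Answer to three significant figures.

The total potential is the scalar sum of each charge's contribution, V = Σ kqᵢ/rᵢ.
Distances from the field point to each charge: r₁ = 0.384 m, r₂ = 0.790 m, r₃ = 0.974 m, r₄ = 1.21 m.
V = k[(-1.10×10⁻⁹)/(0.384) + (-4.11×10⁻⁹)/(0.790) + (9.11×10⁻⁹)/(0.974) + (7.72×10⁻⁹)/(1.21)] = 69.0 V.

69.0 V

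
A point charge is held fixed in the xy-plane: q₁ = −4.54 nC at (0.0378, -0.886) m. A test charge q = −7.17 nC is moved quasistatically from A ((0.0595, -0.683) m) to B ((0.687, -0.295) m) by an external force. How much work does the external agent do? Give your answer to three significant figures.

-1.10×10⁻⁶ J

For quasistatic motion the external work equals the change in potential energy: W_ext = qΔV = q(V_B − V_A).
At A: distance to the source charge is 0.204 m; V_A = kq₁/r = -200 V.
At B: distance to the source charge is 0.878 m; V_B = kq₁/r = -46.5 V.
ΔV = V_B − V_A = 153 V.
W_ext = qΔV = (-7.17×10⁻⁹ C)(153 V) = -1.10×10⁻⁶ J.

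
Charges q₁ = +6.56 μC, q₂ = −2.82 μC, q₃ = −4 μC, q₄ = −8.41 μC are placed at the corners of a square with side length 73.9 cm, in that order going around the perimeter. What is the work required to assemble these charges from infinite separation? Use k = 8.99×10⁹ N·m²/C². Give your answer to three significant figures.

The assembly work is the sum of pairwise potential energies, U = Σ_{i<j} kqᵢqⱼ/rᵢⱼ.
The four side pairs have separation 0.739 m and the two diagonal pairs 1.05 m.
Summing all 6 pair terms gives U = -0.371 J.

-0.371 J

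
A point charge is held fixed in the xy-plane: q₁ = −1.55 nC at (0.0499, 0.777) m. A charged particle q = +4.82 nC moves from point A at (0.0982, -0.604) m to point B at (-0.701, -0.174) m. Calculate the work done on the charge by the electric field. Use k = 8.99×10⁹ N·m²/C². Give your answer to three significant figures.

6.82×10⁻⁹ J

The work done by the electric force is W_field = −ΔU = −q(V_B − V_A) = q(V_A − V_B).
At A: distance to the source charge is 1.38 m; V_A = kq₁/r = -10.1 V.
At B: distance to the source charge is 1.21 m; V_B = kq₁/r = -11.5 V.
ΔV = V_B − V_A = -1.42 V.
W_field = −qΔV = −(4.82×10⁻⁹ C)(-1.42 V) = 6.82×10⁻⁹ J.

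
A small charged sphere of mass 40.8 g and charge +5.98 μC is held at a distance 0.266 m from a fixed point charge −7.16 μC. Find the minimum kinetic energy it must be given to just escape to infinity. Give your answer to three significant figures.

1.45 J

To just escape, total mechanical energy must reach zero at infinity: ½mv²_min + U = 0, so ½mv²_min = −U = |kQq|/r.
|U| = |kQq|/r = (8.99×10⁹ N·m²/C²)(7.16×10⁻⁶)(5.98×10⁻⁶)/(0.266) = 1.45 J.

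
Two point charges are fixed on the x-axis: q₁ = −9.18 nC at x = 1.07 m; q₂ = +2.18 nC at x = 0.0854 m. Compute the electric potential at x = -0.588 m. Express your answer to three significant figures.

The total potential is the scalar sum of each charge's contribution, V = Σ kqᵢ/rᵢ.
Distances from the field point to each charge: r₁ = 1.66 m, r₂ = 0.673 m.
V = k[(-9.18×10⁻⁹)/(1.66) + (2.18×10⁻⁹)/(0.673)] = -20.7 V.

-20.7 V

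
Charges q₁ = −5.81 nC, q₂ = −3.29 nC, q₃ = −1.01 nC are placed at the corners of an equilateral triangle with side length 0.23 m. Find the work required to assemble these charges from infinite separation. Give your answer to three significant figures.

The assembly work is the sum of pairwise potential energies, U = Σ_{i<j} kqᵢqⱼ/rᵢⱼ.
All three pair separations equal the side length, 0.230 m.
U = (7.47×10⁻⁷) + (2.29×10⁻⁷) + (1.30×10⁻⁷) = 1.11×10⁻⁶ J.

1.11×10⁻⁶ J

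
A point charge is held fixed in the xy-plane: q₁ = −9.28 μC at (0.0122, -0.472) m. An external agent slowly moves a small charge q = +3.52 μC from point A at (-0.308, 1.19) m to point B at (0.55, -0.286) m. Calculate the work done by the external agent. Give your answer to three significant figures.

For quasistatic motion the external work equals the change in potential energy: W_ext = qΔV = q(V_B − V_A).
At A: distance to the source charge is 1.69 m; V_A = kq₁/r = -4.93×10⁴ V.
At B: distance to the source charge is 0.569 m; V_B = kq₁/r = -1.47×10⁵ V.
ΔV = V_B − V_A = -9.73×10⁴ V.
W_ext = qΔV = (3.52×10⁻⁶ C)(-9.73×10⁴ V) = -0.343 J.

-0.343 J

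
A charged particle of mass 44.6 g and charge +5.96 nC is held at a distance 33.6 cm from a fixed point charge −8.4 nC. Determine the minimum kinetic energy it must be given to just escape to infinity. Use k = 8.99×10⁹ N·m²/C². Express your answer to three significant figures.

1.34×10⁻⁶ J

To just escape, total mechanical energy must reach zero at infinity: ½mv²_min + U = 0, so ½mv²_min = −U = |kQq|/r.
|U| = |kQq|/r = (8.99×10⁹ N·m²/C²)(8.40×10⁻⁹)(5.96×10⁻⁹)/(0.336) = 1.34×10⁻⁶ J.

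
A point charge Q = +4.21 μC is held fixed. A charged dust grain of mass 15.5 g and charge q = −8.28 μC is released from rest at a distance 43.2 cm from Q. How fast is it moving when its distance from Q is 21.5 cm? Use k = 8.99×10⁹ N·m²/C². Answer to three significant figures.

Only the electrostatic force acts, so mechanical energy is conserved: ½mv² = U₁ − U₂ = kQq(1/r₁ − 1/r₂).
U₁ − U₂ = (8.99×10⁹ N·m²/C²)(4.21×10⁻⁶ C)(-8.28×10⁻⁶ C)(1/0.432 − 1/0.215) = 0.732 J.
v = √(2·0.732/0.0155) = 9.72 m/s.

9.72 m/s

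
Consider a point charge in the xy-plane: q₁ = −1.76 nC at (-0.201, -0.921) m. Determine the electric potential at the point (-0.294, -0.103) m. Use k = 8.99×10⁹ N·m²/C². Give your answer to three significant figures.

-19.2 V

The total potential is the scalar sum of each charge's contribution, V = Σ kqᵢ/rᵢ.
Distances from the field point to each charge: r₁ = 0.823 m.
V = k[(-1.76×10⁻⁹)/(0.823)] = -19.2 V.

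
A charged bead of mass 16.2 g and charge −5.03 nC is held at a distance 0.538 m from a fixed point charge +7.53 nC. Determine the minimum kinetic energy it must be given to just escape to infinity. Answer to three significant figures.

To just escape, total mechanical energy must reach zero at infinity: ½mv²_min + U = 0, so ½mv²_min = −U = |kQq|/r.
|U| = |kQq|/r = (8.99×10⁹ N·m²/C²)(7.53×10⁻⁹)(5.03×10⁻⁹)/(0.538) = 6.33×10⁻⁷ J.

6.33×10⁻⁷ J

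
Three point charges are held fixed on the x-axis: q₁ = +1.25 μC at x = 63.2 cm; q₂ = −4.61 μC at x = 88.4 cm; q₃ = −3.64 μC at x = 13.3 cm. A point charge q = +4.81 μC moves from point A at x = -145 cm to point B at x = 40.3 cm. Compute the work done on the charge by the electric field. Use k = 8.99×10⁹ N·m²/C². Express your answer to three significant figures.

The work done by the electric force is W_field = −ΔU = −q(V_B − V_A) = q(V_A − V_B).
At A: distances to the source charges are 2.08 m, 2.33 m, 1.58 m; V_A = Σ kqᵢ/rᵢ = -3.30×10⁴ V.
At B: distances to the source charges are 0.229 m, 0.481 m, 0.270 m; V_B = Σ kqᵢ/rᵢ = -1.58×10⁵ V.
ΔV = V_B − V_A = -1.25×10⁵ V.
W_field = −qΔV = −(4.81×10⁻⁶ C)(-1.25×10⁵ V) = 0.602 J.

0.602 J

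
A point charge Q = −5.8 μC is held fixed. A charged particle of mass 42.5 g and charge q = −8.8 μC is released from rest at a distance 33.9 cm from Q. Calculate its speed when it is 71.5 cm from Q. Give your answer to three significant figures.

5.79 m/s

Only the electrostatic force acts, so mechanical energy is conserved: ½mv² = U₁ − U₂ = kQq(1/r₁ − 1/r₂).
U₁ − U₂ = (8.99×10⁹ N·m²/C²)(-5.80×10⁻⁶ C)(-8.80×10⁻⁶ C)(1/0.339 − 1/0.715) = 0.712 J.
v = √(2·0.712/0.0425) = 5.79 m/s.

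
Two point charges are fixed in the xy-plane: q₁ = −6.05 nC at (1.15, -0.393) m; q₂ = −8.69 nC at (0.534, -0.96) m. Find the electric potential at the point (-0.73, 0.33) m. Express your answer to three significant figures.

Electric potential is a scalar, so the contributions from each charge add algebraically: V = Σ kqᵢ/rᵢ.
Distances from the field point to each charge: r₁ = 2.01 m, r₂ = 1.81 m.
V = k[(-6.05×10⁻⁹)/(2.01) + (-8.69×10⁻⁹)/(1.81)] = -70.3 V.

-70.3 V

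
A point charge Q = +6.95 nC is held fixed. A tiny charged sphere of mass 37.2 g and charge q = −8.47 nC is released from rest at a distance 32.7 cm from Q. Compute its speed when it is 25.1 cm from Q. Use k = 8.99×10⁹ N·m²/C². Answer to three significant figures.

5.13×10⁻³ m/s

Only the electrostatic force acts, so mechanical energy is conserved: ½mv² = U₁ − U₂ = kQq(1/r₁ − 1/r₂).
U₁ − U₂ = (8.99×10⁹ N·m²/C²)(6.95×10⁻⁹ C)(-8.47×10⁻⁹ C)(1/0.327 − 1/0.251) = 4.90×10⁻⁷ J.
v = √(2·4.90×10⁻⁷/0.0372) = 5.13×10⁻³ m/s.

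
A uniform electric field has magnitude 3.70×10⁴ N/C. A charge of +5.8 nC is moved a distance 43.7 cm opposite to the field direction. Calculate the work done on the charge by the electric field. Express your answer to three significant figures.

-9.38×10⁻⁵ J

The potential change for a displacement 43.7 cm opposite to the field direction is ΔV = +Ed = 1.62×10⁴ V.
W_field = −qΔV = -9.38×10⁻⁵ J.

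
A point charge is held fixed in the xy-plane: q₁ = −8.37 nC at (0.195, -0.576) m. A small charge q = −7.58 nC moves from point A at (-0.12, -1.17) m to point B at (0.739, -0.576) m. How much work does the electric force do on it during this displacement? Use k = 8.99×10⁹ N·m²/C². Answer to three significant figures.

The work done by the electric force is W_field = −ΔU = −q(V_B − V_A) = q(V_A − V_B).
At A: distance to the source charge is 0.672 m; V_A = kq₁/r = -112 V.
At B: distance to the source charge is 0.544 m; V_B = kq₁/r = -138 V.
ΔV = V_B − V_A = -26.4 V.
W_field = −qΔV = −(-7.58×10⁻⁹ C)(-26.4 V) = -2.00×10⁻⁷ J.

-2.00×10⁻⁷ J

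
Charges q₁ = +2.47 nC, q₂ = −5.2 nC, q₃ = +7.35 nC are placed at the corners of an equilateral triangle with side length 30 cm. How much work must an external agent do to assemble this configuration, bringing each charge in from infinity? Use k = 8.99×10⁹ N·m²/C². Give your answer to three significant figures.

-9.86×10⁻⁷ J

The assembly work is the sum of pairwise potential energies, U = Σ_{i<j} kqᵢqⱼ/rᵢⱼ.
All three pair separations equal the side length, 0.300 m.
U = (-3.85×10⁻⁷) + (5.44×10⁻⁷) + (-1.15×10⁻⁶) = -9.86×10⁻⁷ J.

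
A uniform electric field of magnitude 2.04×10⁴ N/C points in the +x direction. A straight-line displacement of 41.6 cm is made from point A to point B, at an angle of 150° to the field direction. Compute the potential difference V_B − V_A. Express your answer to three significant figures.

Only the component of displacement along E changes the potential: ΔV = −E·d·cosθ.
ΔV = −(2.04×10⁴ V/m)(0.416 m)cos150° = 7350 V.

7350 V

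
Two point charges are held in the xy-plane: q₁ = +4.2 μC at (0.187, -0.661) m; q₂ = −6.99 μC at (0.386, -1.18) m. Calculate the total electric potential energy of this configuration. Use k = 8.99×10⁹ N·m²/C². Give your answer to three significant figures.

-0.475 J

The work to assemble the configuration equals its total potential energy, U = Σ kqᵢqⱼ/rᵢⱼ over all pairs.
Pair separations: r₁₂ = 0.556 m.
U = (-0.475) = -0.475 J.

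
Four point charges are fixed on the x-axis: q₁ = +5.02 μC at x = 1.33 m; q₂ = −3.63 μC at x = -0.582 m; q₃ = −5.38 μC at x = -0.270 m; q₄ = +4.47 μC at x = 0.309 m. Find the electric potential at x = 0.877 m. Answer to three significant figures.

The total potential is the scalar sum of each charge's contribution, V = Σ kqᵢ/rᵢ.
Distances from the field point to each charge: r₁ = 0.453 m, r₂ = 1.46 m, r₃ = 1.15 m, r₄ = 0.568 m.
V = k[(5.02×10⁻⁶)/(0.453) + (-3.63×10⁻⁶)/(1.46) + (-5.38×10⁻⁶)/(1.15) + (4.47×10⁻⁶)/(0.568)] = 1.06×10⁵ V.

1.06×10⁵ V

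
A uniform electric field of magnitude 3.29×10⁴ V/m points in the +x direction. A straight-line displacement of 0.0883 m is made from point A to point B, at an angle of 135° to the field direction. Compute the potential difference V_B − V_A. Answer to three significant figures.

2050 V

Only the component of displacement along E changes the potential: ΔV = −E·d·cosθ.
ΔV = −(3.29×10⁴ V/m)(0.0883 m)cos135° = 2050 V.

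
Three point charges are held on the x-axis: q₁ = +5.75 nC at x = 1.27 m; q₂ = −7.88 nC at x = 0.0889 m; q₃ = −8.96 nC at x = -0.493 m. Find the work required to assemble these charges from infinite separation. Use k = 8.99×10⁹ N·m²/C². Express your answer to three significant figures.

The assembly work is the sum of pairwise potential energies, U = Σ_{i<j} kqᵢqⱼ/rᵢⱼ.
Pair separations: r₁₂ = 1.18 m, r₁₃ = 1.76 m, r₂₃ = 0.582 m.
U = (-3.45×10⁻⁷) + (-2.63×10⁻⁷) + (1.09×10⁻⁶) = 4.83×10⁻⁷ J.

4.83×10⁻⁷ J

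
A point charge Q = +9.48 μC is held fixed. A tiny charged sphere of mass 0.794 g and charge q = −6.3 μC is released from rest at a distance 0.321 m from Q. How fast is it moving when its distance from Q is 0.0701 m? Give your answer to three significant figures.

123 m/s

Only the electrostatic force acts, so mechanical energy is conserved: ½mv² = U₁ − U₂ = kQq(1/r₁ − 1/r₂).
U₁ − U₂ = (8.99×10⁹ N·m²/C²)(9.48×10⁻⁶ C)(-6.30×10⁻⁶ C)(1/0.321 − 1/0.0701) = 5.99 J.
v = √(2·5.99/7.94×10⁻⁴) = 123 m/s.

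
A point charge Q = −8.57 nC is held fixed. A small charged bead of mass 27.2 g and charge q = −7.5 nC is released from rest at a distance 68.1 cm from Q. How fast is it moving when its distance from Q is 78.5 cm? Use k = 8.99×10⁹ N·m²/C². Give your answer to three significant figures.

Only the electrostatic force acts, so mechanical energy is conserved: ½mv² = U₁ − U₂ = kQq(1/r₁ − 1/r₂).
U₁ − U₂ = (8.99×10⁹ N·m²/C²)(-8.57×10⁻⁹ C)(-7.50×10⁻⁹ C)(1/0.681 − 1/0.785) = 1.12×10⁻⁷ J.
v = √(2·1.12×10⁻⁷/0.0272) = 2.88×10⁻³ m/s.

2.88×10⁻³ m/s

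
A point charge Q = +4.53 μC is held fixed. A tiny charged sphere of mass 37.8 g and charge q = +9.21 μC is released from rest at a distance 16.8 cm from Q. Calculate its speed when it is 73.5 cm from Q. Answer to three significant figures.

Only the electrostatic force acts, so mechanical energy is conserved: ½mv² = U₁ − U₂ = kQq(1/r₁ − 1/r₂).
U₁ − U₂ = (8.99×10⁹ N·m²/C²)(4.53×10⁻⁶ C)(9.21×10⁻⁶ C)(1/0.168 − 1/0.735) = 1.72 J.
v = √(2·1.72/0.0378) = 9.55 m/s.

9.55 m/s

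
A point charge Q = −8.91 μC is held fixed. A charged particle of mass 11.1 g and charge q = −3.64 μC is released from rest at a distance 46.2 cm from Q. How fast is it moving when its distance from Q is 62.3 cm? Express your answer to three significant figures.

Only the electrostatic force acts, so mechanical energy is conserved: ½mv² = U₁ − U₂ = kQq(1/r₁ − 1/r₂).
U₁ − U₂ = (8.99×10⁹ N·m²/C²)(-8.91×10⁻⁶ C)(-3.64×10⁻⁶ C)(1/0.462 − 1/0.623) = 0.163 J.
v = √(2·0.163/0.0111) = 5.42 m/s.

5.42 m/s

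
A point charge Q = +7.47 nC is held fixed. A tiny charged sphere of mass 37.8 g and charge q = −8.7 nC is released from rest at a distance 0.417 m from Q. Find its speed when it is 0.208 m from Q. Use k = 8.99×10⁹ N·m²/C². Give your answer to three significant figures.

Only the electrostatic force acts, so mechanical energy is conserved: ½mv² = U₁ − U₂ = kQq(1/r₁ − 1/r₂).
U₁ − U₂ = (8.99×10⁹ N·m²/C²)(7.47×10⁻⁹ C)(-8.70×10⁻⁹ C)(1/0.417 − 1/0.208) = 1.41×10⁻⁶ J.
v = √(2·1.41×10⁻⁶/0.0378) = 8.63×10⁻³ m/s.

8.63×10⁻³ m/s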